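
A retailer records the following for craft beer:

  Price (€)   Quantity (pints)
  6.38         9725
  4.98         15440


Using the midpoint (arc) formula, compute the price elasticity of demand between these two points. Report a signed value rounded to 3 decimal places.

-1.843

%ΔQ = (15440 − 9725) / [(9725 + 15440)/2] = 5715/12582.5 = 0.454202…
%ΔP = (4.98 − 6.38) / [(6.38 + 4.98)/2] = -1.4/5.68 = -0.246478…
Arc Ed = %ΔQ / %ΔP = (5715/12582.5) / (-1.4/5.68) = -1.84276…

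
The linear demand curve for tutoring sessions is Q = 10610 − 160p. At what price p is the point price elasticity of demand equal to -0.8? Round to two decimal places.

29.47

Ed = −160p/(10610 − 160p). Set this equal to -0.8:
160p = 0.8·(10610 − 160p) ⇒ 160p(1 + 0.8) = 0.8·10610
p = 0.8·10610 / (160·1.8) = 29.4722…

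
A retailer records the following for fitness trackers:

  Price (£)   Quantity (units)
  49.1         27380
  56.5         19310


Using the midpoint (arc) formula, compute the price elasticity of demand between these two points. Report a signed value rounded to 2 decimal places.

-2.47

%ΔQ = (19310 − 27380) / [(27380 + 19310)/2] = -8070/23345 = -0.345684…
%ΔP = (56.5 − 49.1) / [(49.1 + 56.5)/2] = 7.4/52.8 = 0.140151…
Arc Ed = %ΔQ / %ΔP = (-8070/23345) / (7.4/52.8) = -2.4665…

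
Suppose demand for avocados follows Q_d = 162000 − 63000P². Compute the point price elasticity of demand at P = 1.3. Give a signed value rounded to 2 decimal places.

dQ_d/dP = −2·63000·P = -163800. At P = 1.3, Q_d = 55530.
Ed = (dQ_d/dP)·(P/Q_d) = (-163800) × (1.3/55530) = -3.8346…

-3.83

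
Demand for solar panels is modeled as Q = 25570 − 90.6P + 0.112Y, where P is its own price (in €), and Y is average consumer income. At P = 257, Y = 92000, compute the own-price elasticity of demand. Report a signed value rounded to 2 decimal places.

-1.85

At the given values, Q = 25570 − 90.6(257) + 0.112(92000) = 12589.8.
∂Q/∂P = −90.6.
E = (-90.6) × (257/12589.8) = -1.8494…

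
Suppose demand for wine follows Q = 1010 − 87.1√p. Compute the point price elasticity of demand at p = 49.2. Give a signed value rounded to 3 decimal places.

dQ/dp = −87.1/(2√p) = -6.20877. At p = 49.2, Q = 399.057.
Ed = (dQ/dp)·(p/Q) = (-6.20877) × (49.2/399.057) = -0.76548…

-0.765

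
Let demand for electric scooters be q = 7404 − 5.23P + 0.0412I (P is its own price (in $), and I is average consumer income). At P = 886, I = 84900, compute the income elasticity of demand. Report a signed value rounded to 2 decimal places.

0.56

At the given values, q = 7404 − 5.23(886) + 0.0412(84900) = 6268.1.
∂q/∂I = 0.0412.
E = (0.0412) × (84900/6268.1) = 0.5580…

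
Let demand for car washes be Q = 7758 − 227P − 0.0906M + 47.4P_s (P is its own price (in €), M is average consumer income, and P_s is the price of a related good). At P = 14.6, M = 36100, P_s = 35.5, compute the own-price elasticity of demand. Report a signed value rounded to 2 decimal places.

At the given values, Q = 7758 − 227(14.6) − 0.0906(36100) + 47.4(35.5) = 2855.84.
∂Q/∂P = −227.
E = (-227) × (14.6/2855.84) = -1.1604…

-1.16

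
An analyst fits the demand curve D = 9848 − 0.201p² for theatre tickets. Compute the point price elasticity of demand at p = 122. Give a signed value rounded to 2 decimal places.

-0.87

dD/dp = −2·0.201·p = -49.044. At p = 122, D = 6856.316.
Ed = (dD/dp)·(p/D) = (-49.044) × (122/6856.316) = -0.8726…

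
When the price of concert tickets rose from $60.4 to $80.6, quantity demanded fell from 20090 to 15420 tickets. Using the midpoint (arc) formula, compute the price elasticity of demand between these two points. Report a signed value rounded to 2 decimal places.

-0.92

%ΔQ = (15420 − 20090) / [(20090 + 15420)/2] = -4670/17755 = -0.263024…
%ΔP = (80.6 − 60.4) / [(60.4 + 80.6)/2] = 20.2/70.5 = 0.286524…
Arc Ed = %ΔQ / %ΔP = (-4670/17755) / (20.2/70.5) = -0.9179…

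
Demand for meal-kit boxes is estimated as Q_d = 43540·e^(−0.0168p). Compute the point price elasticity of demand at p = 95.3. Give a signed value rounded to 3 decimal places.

-1.601

dQ_d/dp = −0.0168·Q_d = -147.528. At p = 95.3, Q_d = 8781.44.
Ed = (dQ_d/dp)·(p/Q_d) = (-147.528) × (95.3/8781.44) = -1.60104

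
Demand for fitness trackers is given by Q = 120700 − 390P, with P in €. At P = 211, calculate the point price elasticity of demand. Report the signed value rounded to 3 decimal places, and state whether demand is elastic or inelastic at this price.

dQ/dP = −390. At P = 211, Q = 120700 − 390(211) = 38410.
Ed = (dQ/dP)·(P/Q) = −390 × (211/38410) = -2.14241…
|Ed| = 2.142 > 1, so demand is elastic.

-2.142; elastic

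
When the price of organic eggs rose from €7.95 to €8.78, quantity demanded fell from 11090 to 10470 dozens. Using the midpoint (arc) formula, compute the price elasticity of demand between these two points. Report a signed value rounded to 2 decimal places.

-0.58

%ΔQ = (10470 − 11090) / [(11090 + 10470)/2] = -620/10780 = -0.057513…
%ΔP = (8.78 − 7.95) / [(7.95 + 8.78)/2] = 0.83/8.365 = 0.099222…
Arc Ed = %ΔQ / %ΔP = (-620/10780) / (0.83/8.365) = -0.5796…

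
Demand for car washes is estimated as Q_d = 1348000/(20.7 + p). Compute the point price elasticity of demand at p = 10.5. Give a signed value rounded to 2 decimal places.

-0.34

dQ_d/dp = −1348000/(20.7 + p)² = -1384.78. At p = 10.5, Q_d = 43205.1.
Ed = (dQ_d/dp)·(p/Q_d) = (-1384.78) × (10.5/43205.1) = -0.3365…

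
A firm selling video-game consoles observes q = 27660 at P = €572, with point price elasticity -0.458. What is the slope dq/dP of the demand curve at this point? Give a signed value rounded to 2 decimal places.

Ed = (dq/dP)·(P/q) ⇒ dq/dP = Ed·q/P = (-0.458)·27660/572 = -22.1473…

-22.15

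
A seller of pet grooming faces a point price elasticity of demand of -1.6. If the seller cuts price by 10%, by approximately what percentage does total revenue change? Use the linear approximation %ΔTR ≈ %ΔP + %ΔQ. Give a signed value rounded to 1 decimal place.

%ΔQ ≈ Ed × %ΔP = (-1.6) × (-10%) = +16.0000%
%ΔTR ≈ %ΔP + %ΔQ = (-10%) + (+16.0000%) = +6.0000%

+6.0%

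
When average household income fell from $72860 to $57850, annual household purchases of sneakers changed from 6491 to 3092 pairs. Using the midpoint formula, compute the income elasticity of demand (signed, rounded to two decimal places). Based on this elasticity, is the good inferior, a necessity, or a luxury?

%ΔQ = (3092 − 6491)/[( 6491 + 3092)/2] = -3399/4791.5 = -0.709381…
%ΔIncome = (57850 − 72860)/[( 72860 + 57850)/2] = -15010/65355 = -0.229668…
E_income = (-3399/4791.5) / (-15010/65355) = 3.0887…
E_income > 1 ⇒ normal good, luxury.

3.09; luxury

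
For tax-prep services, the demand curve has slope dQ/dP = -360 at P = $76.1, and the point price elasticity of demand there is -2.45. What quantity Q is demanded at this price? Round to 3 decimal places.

11182.041

Ed = (dQ/dP)·(P/Q) ⇒ Q = (dQ/dP)·P/Ed = (-360)·76.1/(-2.45) = 11182.04081…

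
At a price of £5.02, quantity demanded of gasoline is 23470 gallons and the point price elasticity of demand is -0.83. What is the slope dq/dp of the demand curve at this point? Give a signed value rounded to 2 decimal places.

-3880.50

Ed = (dq/dp)·(p/q) ⇒ dq/dp = Ed·q/p = (-0.83)·23470/5.02 = -3880.4980…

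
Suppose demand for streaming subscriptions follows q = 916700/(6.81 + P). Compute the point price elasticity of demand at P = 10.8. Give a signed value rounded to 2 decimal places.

-0.61

dq/dP = −916700/(6.81 + P)² = -2956.03. At P = 10.8, q = 52055.7.
Ed = (dq/dP)·(P/q) = (-2956.03) × (10.8/52055.7) = -0.6132…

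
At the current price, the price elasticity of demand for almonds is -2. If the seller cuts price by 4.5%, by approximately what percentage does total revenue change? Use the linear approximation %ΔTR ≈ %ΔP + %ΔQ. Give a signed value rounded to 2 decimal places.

%ΔQ ≈ Ed × %ΔP = (-2) × (-4.5%) = +9.0000%
%ΔTR ≈ %ΔP + %ΔQ = (-4.5%) + (+9.0000%) = +4.5000%

+4.50%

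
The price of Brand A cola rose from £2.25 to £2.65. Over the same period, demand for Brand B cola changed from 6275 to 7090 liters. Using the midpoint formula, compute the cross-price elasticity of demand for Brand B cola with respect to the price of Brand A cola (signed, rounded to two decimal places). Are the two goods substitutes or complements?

0.75; substitutes

%ΔQ_{Brand B cola} = (7090 − 6275)/avg = 815/6682.5 = 0.121960…
%ΔP_{Brand A cola} = (2.65 − 2.25)/avg = 0.4/2.45 = 0.163265…
E_cross = (815/6682.5) / (0.4/2.45) = 0.7470…
E_cross > 0 ⇒ the goods are substitutes.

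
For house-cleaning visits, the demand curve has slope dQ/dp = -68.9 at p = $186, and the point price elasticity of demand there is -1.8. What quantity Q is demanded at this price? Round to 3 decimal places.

7119.667

Ed = (dQ/dp)·(p/Q) ⇒ Q = (dQ/dp)·p/Ed = (-68.9)·186/(-1.8) = 7119.66666…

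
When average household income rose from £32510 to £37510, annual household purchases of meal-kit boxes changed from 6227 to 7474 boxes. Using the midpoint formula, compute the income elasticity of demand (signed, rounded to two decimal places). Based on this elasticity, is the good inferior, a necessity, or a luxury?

%ΔQ = (7474 − 6227)/[( 6227 + 7474)/2] = 1247/6850.5 = 0.182030…
%ΔIncome = (37510 − 32510)/[( 32510 + 37510)/2] = 5000/35010 = 0.142816…
E_income = (1247/6850.5) / (5000/35010) = 1.2745…
E_income > 1 ⇒ normal good, luxury.

1.27; luxury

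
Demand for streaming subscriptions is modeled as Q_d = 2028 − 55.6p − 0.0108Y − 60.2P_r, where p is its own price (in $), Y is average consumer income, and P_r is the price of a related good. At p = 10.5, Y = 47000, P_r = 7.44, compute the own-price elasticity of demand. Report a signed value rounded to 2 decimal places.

-1.19

At the given values, Q_d = 2028 − 55.6(10.5) − 0.0108(47000) − 60.2(7.44) = 488.712.
∂Q_d/∂p = −55.6.
E = (-55.6) × (10.5/488.712) = -1.1945…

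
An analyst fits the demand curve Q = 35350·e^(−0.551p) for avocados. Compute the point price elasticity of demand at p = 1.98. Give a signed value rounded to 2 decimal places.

-1.09

dQ/dp = −0.551·Q = -6542.36. At p = 1.98, Q = 11873.6.
Ed = (dQ/dp)·(p/Q) = (-6542.36) × (1.98/11873.6) = -1.0909…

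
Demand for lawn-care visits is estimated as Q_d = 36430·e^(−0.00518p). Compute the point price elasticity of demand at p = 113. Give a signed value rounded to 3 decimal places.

dQ_d/dp = −0.00518·Q_d = -105.094. At p = 113, Q_d = 20288.5.
Ed = (dQ_d/dp)·(p/Q_d) = (-105.094) × (113/20288.5) = -0.58534

-0.585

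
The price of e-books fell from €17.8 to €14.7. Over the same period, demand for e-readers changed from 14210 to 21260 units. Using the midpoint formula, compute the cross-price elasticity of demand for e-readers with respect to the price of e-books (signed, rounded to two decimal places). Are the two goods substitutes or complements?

%ΔQ_{e-readers} = (21260 − 14210)/avg = 7050/17735 = 0.397519…
%ΔP_{e-books} = (14.7 − 17.8)/avg = -3.1/16.25 = -0.190769…
E_cross = (7050/17735) / (-3.1/16.25) = -2.0837…
E_cross < 0 ⇒ the goods are complements.

-2.08; complements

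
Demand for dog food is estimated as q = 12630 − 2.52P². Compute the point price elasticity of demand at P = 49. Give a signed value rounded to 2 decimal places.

dq/dP = −2·2.52·P = -246.96. At P = 49, q = 6579.48.
Ed = (dq/dP)·(P/q) = (-246.96) × (49/6579.48) = -1.8392…

-1.84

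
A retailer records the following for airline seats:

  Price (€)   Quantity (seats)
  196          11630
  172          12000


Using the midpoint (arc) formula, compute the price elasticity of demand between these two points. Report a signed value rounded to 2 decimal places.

-0.24

%ΔQ = (12000 − 11630) / [(11630 + 12000)/2] = 370/11815 = 0.031316…
%ΔP = (172 − 196) / [(196 + 172)/2] = -24/184 = -0.130434…
Arc Ed = %ΔQ / %ΔP = (370/11815) / (-24/184) = -0.2400…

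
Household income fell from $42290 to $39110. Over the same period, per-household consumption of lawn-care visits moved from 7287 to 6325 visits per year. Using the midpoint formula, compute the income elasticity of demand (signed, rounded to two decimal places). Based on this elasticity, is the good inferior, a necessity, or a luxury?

1.81; luxury

%ΔQ = (6325 − 7287)/[( 7287 + 6325)/2] = -962/6806 = -0.141345…
%ΔIncome = (39110 − 42290)/[( 42290 + 39110)/2] = -3180/40700 = -0.078132…
E_income = (-962/6806) / (-3180/40700) = 1.8090…
E_income > 1 ⇒ normal good, luxury.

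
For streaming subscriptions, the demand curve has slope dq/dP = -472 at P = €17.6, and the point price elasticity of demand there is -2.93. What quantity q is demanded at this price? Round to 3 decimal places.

Ed = (dq/dP)·(P/q) ⇒ q = (dq/dP)·P/Ed = (-472)·17.6/(-2.93) = 2835.22184…

2835.222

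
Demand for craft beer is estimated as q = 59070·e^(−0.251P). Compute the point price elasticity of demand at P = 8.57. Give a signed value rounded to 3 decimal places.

-2.151

dq/dP = −0.251·q = -1725.21. At P = 8.57, q = 6873.36.
Ed = (dq/dP)·(P/q) = (-1725.21) × (8.57/6873.36) = -2.15107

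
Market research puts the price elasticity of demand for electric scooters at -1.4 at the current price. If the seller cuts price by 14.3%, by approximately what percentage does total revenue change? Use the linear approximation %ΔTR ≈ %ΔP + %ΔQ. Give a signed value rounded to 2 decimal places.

+5.72%

%ΔQ ≈ Ed × %ΔP = (-1.4) × (-14.3%) = +20.0200%
%ΔTR ≈ %ΔP + %ΔQ = (-14.3%) + (+20.0200%) = +5.7200%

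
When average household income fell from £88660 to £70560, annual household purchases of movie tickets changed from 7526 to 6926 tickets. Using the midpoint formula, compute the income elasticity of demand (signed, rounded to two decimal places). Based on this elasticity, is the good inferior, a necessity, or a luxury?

%ΔQ = (6926 − 7526)/[( 7526 + 6926)/2] = -600/7226 = -0.083033…
%ΔIncome = (70560 − 88660)/[( 88660 + 70560)/2] = -18100/79610 = -0.227358…
E_income = (-600/7226) / (-18100/79610) = 0.3652…
0 < E_income < 1 ⇒ normal good, necessity.

0.37; necessity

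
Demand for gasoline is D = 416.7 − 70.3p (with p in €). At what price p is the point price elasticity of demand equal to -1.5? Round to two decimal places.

Ed = −70.3p/(416.7 − 70.3p). Set this equal to -1.5:
70.3p = 1.5·(416.7 − 70.3p) ⇒ 70.3p(1 + 1.5) = 1.5·416.7
p = 1.5·416.7 / (70.3·2.5) = 3.5564…

3.56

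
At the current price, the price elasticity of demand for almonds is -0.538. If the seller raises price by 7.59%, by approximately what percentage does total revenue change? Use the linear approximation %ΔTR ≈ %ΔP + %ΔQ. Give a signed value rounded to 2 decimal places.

%ΔQ ≈ Ed × %ΔP = (-0.538) × (+7.59%) = -4.0834%
%ΔTR ≈ %ΔP + %ΔQ = (+7.59%) + (-4.0834%) = +3.5066%

+3.51%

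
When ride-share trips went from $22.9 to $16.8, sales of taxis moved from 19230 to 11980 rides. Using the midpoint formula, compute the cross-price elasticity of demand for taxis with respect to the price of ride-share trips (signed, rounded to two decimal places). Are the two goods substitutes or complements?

1.51; substitutes

%ΔQ_{taxis} = (11980 − 19230)/avg = -7250/15605 = -0.464594…
%ΔP_{ride-share trips} = (16.8 − 22.9)/avg = -6.1/19.85 = -0.307304…
E_cross = (-7250/15605) / (-6.1/19.85) = 1.5118…
E_cross > 0 ⇒ the goods are substitutes.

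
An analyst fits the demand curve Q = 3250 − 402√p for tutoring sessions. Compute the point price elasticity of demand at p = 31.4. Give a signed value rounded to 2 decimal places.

dQ/dp = −402/(2√p) = -35.87. At p = 31.4, Q = 997.365.
Ed = (dQ/dp)·(p/Q) = (-35.87) × (31.4/997.365) = -1.1292…

-1.13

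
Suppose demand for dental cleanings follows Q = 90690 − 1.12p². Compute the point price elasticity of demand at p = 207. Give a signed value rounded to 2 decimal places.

dQ/dp = −2·1.12·p = -463.68. At p = 207, Q = 42699.12.
Ed = (dQ/dp)·(p/Q) = (-463.68) × (207/42699.12) = -2.2478…

-2.25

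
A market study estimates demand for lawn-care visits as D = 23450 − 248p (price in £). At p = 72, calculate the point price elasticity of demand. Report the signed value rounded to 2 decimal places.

dD/dp = −248. At p = 72, D = 23450 − 248(72) = 5594.
Ed = (dD/dp)·(p/D) = −248 × (72/5594) = -3.1919…

-3.19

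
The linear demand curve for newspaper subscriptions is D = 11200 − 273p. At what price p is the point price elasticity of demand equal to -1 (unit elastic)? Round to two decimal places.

Ed = −273p/(11200 − 273p). Set this equal to -1:
273p = 1·(11200 − 273p) ⇒ 273p(1 + 1) = 1·11200
p = 1·11200 / (273·2) = 20.5128…

20.51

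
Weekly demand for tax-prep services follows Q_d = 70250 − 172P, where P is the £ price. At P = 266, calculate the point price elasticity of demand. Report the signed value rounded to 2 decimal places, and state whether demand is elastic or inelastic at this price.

dQ_d/dP = −172. At P = 266, Q_d = 70250 − 172(266) = 24498.
Ed = (dQ_d/dP)·(P/Q_d) = −172 × (266/24498) = -1.8675…
|Ed| = 1.87 > 1, so demand is elastic.

-1.87; elastic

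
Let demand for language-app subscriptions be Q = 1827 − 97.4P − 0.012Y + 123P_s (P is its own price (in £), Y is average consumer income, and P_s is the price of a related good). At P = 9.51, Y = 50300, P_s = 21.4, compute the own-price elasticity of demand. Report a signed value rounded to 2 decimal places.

At the given values, Q = 1827 − 97.4(9.51) − 0.012(50300) + 123(21.4) = 2929.326.
∂Q/∂P = −97.4.
E = (-97.4) × (9.51/2929.326) = -0.3162…

-0.32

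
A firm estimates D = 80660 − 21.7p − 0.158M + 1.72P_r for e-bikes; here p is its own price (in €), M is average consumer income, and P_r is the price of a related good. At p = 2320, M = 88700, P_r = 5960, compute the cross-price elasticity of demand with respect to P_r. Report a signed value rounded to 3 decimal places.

At the given values, D = 80660 − 21.7(2320) − 0.158(88700) + 1.72(5960) = 26552.6.
∂D/∂P_r = 1.72.
E = (1.72) × (5960/26552.6) = 0.38607…

0.386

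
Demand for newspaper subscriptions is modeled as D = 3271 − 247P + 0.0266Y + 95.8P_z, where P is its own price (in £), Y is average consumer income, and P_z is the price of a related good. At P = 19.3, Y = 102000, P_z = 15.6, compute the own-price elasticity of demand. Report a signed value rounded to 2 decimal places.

At the given values, D = 3271 − 247(19.3) + 0.0266(102000) + 95.8(15.6) = 2711.58.
∂D/∂P = −247.
E = (-247) × (19.3/2711.58) = -1.7580…

-1.76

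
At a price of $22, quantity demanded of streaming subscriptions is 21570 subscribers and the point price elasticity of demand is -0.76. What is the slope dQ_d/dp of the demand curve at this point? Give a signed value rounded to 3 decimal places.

Ed = (dQ_d/dp)·(p/Q_d) ⇒ dQ_d/dp = Ed·Q_d/p = (-0.76)·21570/22 = -745.14545…

-745.145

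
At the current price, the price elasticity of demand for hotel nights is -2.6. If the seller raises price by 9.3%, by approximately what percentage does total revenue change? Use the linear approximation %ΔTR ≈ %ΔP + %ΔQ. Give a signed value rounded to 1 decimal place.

-14.9%

%ΔQ ≈ Ed × %ΔP = (-2.6) × (+9.3%) = -24.1800%
%ΔTR ≈ %ΔP + %ΔQ = (+9.3%) + (-24.1800%) = -14.8800%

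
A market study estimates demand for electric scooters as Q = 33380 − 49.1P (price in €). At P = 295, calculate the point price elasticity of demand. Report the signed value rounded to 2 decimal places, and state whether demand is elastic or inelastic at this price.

dQ/dP = −49.1. At P = 295, Q = 33380 − 49.1(295) = 18895.5.
Ed = (dQ/dP)·(P/Q) = −49.1 × (295/18895.5) = -0.7665…
|Ed| = 0.77 < 1, so demand is inelastic.

-0.77; inelastic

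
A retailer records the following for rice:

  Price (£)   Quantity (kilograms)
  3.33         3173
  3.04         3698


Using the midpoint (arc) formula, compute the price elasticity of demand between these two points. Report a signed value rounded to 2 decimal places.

%ΔQ = (3698 − 3173) / [(3173 + 3698)/2] = 525/3435.5 = 0.152816…
%ΔP = (3.04 − 3.33) / [(3.33 + 3.04)/2] = -0.29/3.185 = -0.091051…
Arc Ed = %ΔQ / %ΔP = (525/3435.5) / (-0.29/3.185) = -1.6783…

-1.68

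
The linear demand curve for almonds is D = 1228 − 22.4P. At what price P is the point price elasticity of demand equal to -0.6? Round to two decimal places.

20.56

Ed = −22.4P/(1228 − 22.4P). Set this equal to -0.6:
22.4P = 0.6·(1228 − 22.4P) ⇒ 22.4P(1 + 0.6) = 0.6·1228
P = 0.6·1228 / (22.4·1.6) = 20.5580…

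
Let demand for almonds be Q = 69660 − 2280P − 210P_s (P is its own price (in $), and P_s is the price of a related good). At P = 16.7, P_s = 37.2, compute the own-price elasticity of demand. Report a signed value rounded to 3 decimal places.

-1.602

At the given values, Q = 69660 − 2280(16.7) − 210(37.2) = 23772.
∂Q/∂P = −2280.
E = (-2280) × (16.7/23772) = -1.60171…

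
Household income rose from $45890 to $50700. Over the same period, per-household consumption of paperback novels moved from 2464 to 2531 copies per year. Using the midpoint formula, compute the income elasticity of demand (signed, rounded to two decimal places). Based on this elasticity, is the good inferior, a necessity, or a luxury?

0.27; necessity

%ΔQ = (2531 − 2464)/[( 2464 + 2531)/2] = 67/2497.5 = 0.026826…
%ΔIncome = (50700 − 45890)/[( 45890 + 50700)/2] = 4810/48295 = 0.099596…
E_income = (67/2497.5) / (4810/48295) = 0.2693…
0 < E_income < 1 ⇒ normal good, necessity.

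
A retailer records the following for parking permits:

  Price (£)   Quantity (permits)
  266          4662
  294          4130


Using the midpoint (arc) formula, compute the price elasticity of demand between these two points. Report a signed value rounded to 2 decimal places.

-1.21

%ΔQ = (4130 − 4662) / [(4662 + 4130)/2] = -532/4396 = -0.121019…
%ΔP = (294 − 266) / [(266 + 294)/2] = 28/280 = 0.1
Arc Ed = %ΔQ / %ΔP = (-532/4396) / (28/280) = -1.2101…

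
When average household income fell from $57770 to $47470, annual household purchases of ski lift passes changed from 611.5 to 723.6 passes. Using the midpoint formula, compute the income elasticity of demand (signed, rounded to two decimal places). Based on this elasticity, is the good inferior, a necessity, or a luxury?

-0.86; inferior

%ΔQ = (723.6 − 611.5)/[( 611.5 + 723.6)/2] = 112.1/667.55 = 0.167927…
%ΔIncome = (47470 − 57770)/[( 57770 + 47470)/2] = -10300/52620 = -0.195743…
E_income = (112.1/667.55) / (-10300/52620) = -0.8578…
E_income < 0 ⇒ inferior good.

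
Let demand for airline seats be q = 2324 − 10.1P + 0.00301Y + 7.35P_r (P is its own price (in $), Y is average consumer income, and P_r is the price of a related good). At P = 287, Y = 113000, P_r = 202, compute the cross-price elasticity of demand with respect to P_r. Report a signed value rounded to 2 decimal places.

1.19

At the given values, q = 2324 − 10.1(287) + 0.00301(113000) + 7.35(202) = 1250.13.
∂q/∂P_r = 7.35.
E = (7.35) × (202/1250.13) = 1.1876…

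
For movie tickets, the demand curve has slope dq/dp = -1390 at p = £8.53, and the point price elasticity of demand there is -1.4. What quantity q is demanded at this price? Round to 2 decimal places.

Ed = (dq/dp)·(p/q) ⇒ q = (dq/dp)·p/Ed = (-1390)·8.53/(-1.4) = 8469.0714…

8469.07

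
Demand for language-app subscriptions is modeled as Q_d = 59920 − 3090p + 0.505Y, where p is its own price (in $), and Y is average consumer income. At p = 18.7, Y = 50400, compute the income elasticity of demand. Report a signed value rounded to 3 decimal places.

0.923

At the given values, Q_d = 59920 − 3090(18.7) + 0.505(50400) = 27589.
∂Q_d/∂Y = 0.505.
E = (0.505) × (50400/27589) = 0.92254…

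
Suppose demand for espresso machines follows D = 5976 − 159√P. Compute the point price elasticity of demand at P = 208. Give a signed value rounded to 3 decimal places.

-0.311

dD/dP = −159/(2√P) = -5.51233. At P = 208, D = 3682.87.
Ed = (dD/dP)·(P/D) = (-5.51233) × (208/3682.87) = -0.31132…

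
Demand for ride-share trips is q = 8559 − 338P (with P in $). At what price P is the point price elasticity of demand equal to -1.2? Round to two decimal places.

Ed = −338P/(8559 − 338P). Set this equal to -1.2:
338P = 1.2·(8559 − 338P) ⇒ 338P(1 + 1.2) = 1.2·8559
P = 1.2·8559 / (338·2.2) = 13.8122…

13.81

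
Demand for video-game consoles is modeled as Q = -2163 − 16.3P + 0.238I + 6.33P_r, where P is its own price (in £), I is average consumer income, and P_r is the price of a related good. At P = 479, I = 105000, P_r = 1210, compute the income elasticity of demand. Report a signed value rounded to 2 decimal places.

1.10

At the given values, Q = -2163 − 16.3(479) + 0.238(105000) + 6.33(1210) = 22678.6.
∂Q/∂I = 0.238.
E = (0.238) × (105000/22678.6) = 1.1019…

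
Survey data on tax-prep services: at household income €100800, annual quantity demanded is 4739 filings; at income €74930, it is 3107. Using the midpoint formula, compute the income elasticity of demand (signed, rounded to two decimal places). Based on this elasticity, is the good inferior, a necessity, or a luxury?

%ΔQ = (3107 − 4739)/[( 4739 + 3107)/2] = -1632/3923 = -0.416008…
%ΔIncome = (74930 − 100800)/[( 100800 + 74930)/2] = -25870/87865 = -0.294428…
E_income = (-1632/3923) / (-25870/87865) = 1.4129…
E_income > 1 ⇒ normal good, luxury.

1.41; luxury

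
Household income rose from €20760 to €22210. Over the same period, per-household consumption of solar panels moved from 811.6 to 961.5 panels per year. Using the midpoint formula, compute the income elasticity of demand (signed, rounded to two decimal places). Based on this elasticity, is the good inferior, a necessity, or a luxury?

%ΔQ = (961.5 − 811.6)/[( 811.6 + 961.5)/2] = 149.9/886.55 = 0.169082…
%ΔIncome = (22210 − 20760)/[( 20760 + 22210)/2] = 1450/21485 = 0.067488…
E_income = (149.9/886.55) / (1450/21485) = 2.5053…
E_income > 1 ⇒ normal good, luxury.

2.51; luxury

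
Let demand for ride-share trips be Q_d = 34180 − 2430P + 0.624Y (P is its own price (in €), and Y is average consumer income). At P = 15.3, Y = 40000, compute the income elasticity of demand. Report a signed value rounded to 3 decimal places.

1.137

At the given values, Q_d = 34180 − 2430(15.3) + 0.624(40000) = 21961.
∂Q_d/∂Y = 0.624.
E = (0.624) × (40000/21961) = 1.13656…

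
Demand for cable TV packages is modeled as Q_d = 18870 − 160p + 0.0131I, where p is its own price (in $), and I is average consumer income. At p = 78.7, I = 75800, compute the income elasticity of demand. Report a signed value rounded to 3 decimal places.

0.137

At the given values, Q_d = 18870 − 160(78.7) + 0.0131(75800) = 7270.98.
∂Q_d/∂I = 0.0131.
E = (0.0131) × (75800/7270.98) = 0.13656…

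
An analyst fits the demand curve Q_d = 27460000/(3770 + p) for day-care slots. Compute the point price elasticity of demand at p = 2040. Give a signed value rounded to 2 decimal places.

dQ_d/dp = −27460000/(3770 + p)² = -0.813483. At p = 2040, Q_d = 4726.33.
Ed = (dQ_d/dp)·(p/Q_d) = (-0.813483) × (2040/4726.33) = -0.3511…

-0.35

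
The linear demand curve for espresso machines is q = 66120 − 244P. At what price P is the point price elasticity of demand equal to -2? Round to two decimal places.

180.66

Ed = −244P/(66120 − 244P). Set this equal to -2:
244P = 2·(66120 − 244P) ⇒ 244P(1 + 2) = 2·66120
P = 2·66120 / (244·3) = 180.6557…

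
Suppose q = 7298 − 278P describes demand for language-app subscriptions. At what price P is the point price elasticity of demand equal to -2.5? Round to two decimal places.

18.75

Ed = −278P/(7298 − 278P). Set this equal to -2.5:
278P = 2.5·(7298 − 278P) ⇒ 278P(1 + 2.5) = 2.5·7298
P = 2.5·7298 / (278·3.5) = 18.7512…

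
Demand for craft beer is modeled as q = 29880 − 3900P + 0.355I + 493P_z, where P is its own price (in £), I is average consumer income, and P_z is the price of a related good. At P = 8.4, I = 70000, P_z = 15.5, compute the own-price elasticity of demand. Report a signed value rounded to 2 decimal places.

At the given values, q = 29880 − 3900(8.4) + 0.355(70000) + 493(15.5) = 29611.5.
∂q/∂P = −3900.
E = (-3900) × (8.4/29611.5) = -1.1063…

-1.11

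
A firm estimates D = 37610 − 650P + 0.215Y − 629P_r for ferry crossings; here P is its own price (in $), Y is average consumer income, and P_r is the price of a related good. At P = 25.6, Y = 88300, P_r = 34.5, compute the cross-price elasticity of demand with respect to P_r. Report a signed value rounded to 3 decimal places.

-1.189

At the given values, D = 37610 − 650(25.6) + 0.215(88300) − 629(34.5) = 18254.
∂D/∂P_r = -629.
E = (-629) × (34.5/18254) = -1.18880…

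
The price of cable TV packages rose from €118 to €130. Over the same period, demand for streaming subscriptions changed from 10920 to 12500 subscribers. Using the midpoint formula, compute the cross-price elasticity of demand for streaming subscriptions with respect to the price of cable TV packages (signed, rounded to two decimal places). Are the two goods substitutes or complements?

%ΔQ_{streaming subscriptions} = (12500 − 10920)/avg = 1580/11710 = 0.134927…
%ΔP_{cable TV packages} = (130 − 118)/avg = 12/124 = 0.096774…
E_cross = (1580/11710) / (12/124) = 1.3942…
E_cross > 0 ⇒ the goods are substitutes.

1.39; substitutes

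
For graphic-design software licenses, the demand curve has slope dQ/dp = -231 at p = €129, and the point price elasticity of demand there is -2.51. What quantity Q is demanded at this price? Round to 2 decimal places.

11872.11

Ed = (dQ/dp)·(p/Q) ⇒ Q = (dQ/dp)·p/Ed = (-231)·129/(-2.51) = 11872.1115…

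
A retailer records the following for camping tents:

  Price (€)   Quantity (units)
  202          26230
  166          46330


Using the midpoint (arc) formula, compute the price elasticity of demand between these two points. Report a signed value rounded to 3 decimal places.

%ΔQ = (46330 − 26230) / [(26230 + 46330)/2] = 20100/36280 = 0.554024…
%ΔP = (166 − 202) / [(202 + 166)/2] = -36/184 = -0.195652…
Arc Ed = %ΔQ / %ΔP = (20100/36280) / (-36/184) = -2.83167…

-2.832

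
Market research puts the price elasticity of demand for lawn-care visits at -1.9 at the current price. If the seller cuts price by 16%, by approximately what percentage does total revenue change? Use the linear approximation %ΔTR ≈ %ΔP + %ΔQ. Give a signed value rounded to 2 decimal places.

%ΔQ ≈ Ed × %ΔP = (-1.9) × (-16%) = +30.4000%
%ΔTR ≈ %ΔP + %ΔQ = (-16%) + (+30.4000%) = +14.4000%

+14.40%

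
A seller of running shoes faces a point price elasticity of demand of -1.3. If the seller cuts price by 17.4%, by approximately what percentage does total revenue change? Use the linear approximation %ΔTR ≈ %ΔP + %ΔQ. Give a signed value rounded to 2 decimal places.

+5.22%

%ΔQ ≈ Ed × %ΔP = (-1.3) × (-17.4%) = +22.6200%
%ΔTR ≈ %ΔP + %ΔQ = (-17.4%) + (+22.6200%) = +5.2200%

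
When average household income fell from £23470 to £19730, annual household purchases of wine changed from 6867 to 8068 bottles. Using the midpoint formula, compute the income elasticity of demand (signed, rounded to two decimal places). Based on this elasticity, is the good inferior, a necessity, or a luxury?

-0.93; inferior

%ΔQ = (8068 − 6867)/[( 6867 + 8068)/2] = 1201/7467.5 = 0.160830…
%ΔIncome = (19730 − 23470)/[( 23470 + 19730)/2] = -3740/21600 = -0.173148…
E_income = (1201/7467.5) / (-3740/21600) = -0.9288…
E_income < 0 ⇒ inferior good.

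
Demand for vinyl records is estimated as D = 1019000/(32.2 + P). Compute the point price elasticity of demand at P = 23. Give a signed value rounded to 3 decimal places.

dD/dP = −1019000/(32.2 + P)² = -334.423. At P = 23, D = 18460.1.
Ed = (dD/dP)·(P/D) = (-334.423) × (23/18460.1) = -0.41666…

-0.417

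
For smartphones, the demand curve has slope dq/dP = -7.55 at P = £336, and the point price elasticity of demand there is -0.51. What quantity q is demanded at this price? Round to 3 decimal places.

Ed = (dq/dP)·(P/q) ⇒ q = (dq/dP)·P/Ed = (-7.55)·336/(-0.51) = 4974.11764…

4974.118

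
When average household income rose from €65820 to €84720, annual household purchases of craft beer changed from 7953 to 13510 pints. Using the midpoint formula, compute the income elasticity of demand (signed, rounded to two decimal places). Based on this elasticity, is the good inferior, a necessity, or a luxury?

2.06; luxury

%ΔQ = (13510 − 7953)/[( 7953 + 13510)/2] = 5557/10731.5 = 0.517821…
%ΔIncome = (84720 − 65820)/[( 65820 + 84720)/2] = 18900/75270 = 0.251096…
E_income = (5557/10731.5) / (18900/75270) = 2.0622…
E_income > 1 ⇒ normal good, luxury.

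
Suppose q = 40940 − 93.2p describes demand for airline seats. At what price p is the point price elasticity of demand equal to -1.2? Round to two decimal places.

239.60

Ed = −93.2p/(40940 − 93.2p). Set this equal to -1.2:
93.2p = 1.2·(40940 − 93.2p) ⇒ 93.2p(1 + 1.2) = 1.2·40940
p = 1.2·40940 / (93.2·2.2) = 239.6020…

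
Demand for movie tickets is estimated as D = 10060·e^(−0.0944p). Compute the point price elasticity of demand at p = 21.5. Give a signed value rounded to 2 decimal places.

-2.03

dD/dp = −0.0944·D = -124.775. At p = 21.5, D = 1321.76.
Ed = (dD/dp)·(p/D) = (-124.775) × (21.5/1321.76) = -2.0296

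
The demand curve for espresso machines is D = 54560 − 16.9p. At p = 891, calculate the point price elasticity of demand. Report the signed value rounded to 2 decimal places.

-0.38

dD/dp = −16.9. At p = 891, D = 54560 − 16.9(891) = 39502.1.
Ed = (dD/dp)·(p/D) = −16.9 × (891/39502.1) = -0.3811…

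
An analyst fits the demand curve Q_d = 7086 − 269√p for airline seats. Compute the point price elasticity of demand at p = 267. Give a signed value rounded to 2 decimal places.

-0.82

dQ_d/dp = −269/(2√p) = -8.23127. At p = 267, Q_d = 2690.5.
Ed = (dQ_d/dp)·(p/Q_d) = (-8.23127) × (267/2690.5) = -0.8168…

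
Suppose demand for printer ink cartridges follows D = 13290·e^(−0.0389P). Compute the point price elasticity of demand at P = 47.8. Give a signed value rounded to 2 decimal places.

-1.86

dD/dP = −0.0389·D = -80.5265. At P = 47.8, D = 2070.09.
Ed = (dD/dP)·(P/D) = (-80.5265) × (47.8/2070.09) = -1.8594…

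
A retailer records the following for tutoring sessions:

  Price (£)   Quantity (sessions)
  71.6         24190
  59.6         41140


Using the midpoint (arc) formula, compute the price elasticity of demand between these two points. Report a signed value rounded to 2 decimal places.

-2.84

%ΔQ = (41140 − 24190) / [(24190 + 41140)/2] = 16950/32665 = 0.518904…
%ΔP = (59.6 − 71.6) / [(71.6 + 59.6)/2] = -12/65.6 = -0.182926…
Arc Ed = %ΔQ / %ΔP = (16950/32665) / (-12/65.6) = -2.8366…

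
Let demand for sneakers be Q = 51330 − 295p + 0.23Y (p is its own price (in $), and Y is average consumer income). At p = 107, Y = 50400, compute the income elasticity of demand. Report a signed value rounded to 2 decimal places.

0.37

At the given values, Q = 51330 − 295(107) + 0.23(50400) = 31357.
∂Q/∂Y = 0.23.
E = (0.23) × (50400/31357) = 0.3696…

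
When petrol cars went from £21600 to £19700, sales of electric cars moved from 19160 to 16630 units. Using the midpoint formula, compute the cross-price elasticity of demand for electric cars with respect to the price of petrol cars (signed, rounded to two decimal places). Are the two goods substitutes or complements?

%ΔQ_{electric cars} = (16630 − 19160)/avg = -2530/17895 = -0.141380…
%ΔP_{petrol cars} = (19700 − 21600)/avg = -1900/20650 = -0.092009…
E_cross = (-2530/17895) / (-1900/20650) = 1.5365…
E_cross > 0 ⇒ the goods are substitutes.

1.54; substitutes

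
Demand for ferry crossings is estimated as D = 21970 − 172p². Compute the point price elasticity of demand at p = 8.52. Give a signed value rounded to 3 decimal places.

-2.633

dD/dp = −2·172·p = -2930.88. At p = 8.52, D = 9484.4512.
Ed = (dD/dp)·(p/D) = (-2930.88) × (8.52/9484.4512) = -2.63284…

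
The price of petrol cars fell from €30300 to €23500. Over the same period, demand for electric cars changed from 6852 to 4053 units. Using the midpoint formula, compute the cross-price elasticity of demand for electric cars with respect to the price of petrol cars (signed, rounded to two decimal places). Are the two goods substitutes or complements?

%ΔQ_{electric cars} = (4053 − 6852)/avg = -2799/5452.5 = -0.513342…
%ΔP_{petrol cars} = (23500 − 30300)/avg = -6800/26900 = -0.252788…
E_cross = (-2799/5452.5) / (-6800/26900) = 2.0307…
E_cross > 0 ⇒ the goods are substitutes.

2.03; substitutes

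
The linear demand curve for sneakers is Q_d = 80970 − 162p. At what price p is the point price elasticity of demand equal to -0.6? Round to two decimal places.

Ed = −162p/(80970 − 162p). Set this equal to -0.6:
162p = 0.6·(80970 − 162p) ⇒ 162p(1 + 0.6) = 0.6·80970
p = 0.6·80970 / (162·1.6) = 187.4305…

187.43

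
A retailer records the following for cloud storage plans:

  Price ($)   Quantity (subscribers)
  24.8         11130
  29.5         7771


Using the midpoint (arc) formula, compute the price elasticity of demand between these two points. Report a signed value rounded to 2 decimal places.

%ΔQ = (7771 − 11130) / [(11130 + 7771)/2] = -3359/9450.5 = -0.355430…
%ΔP = (29.5 − 24.8) / [(24.8 + 29.5)/2] = 4.7/27.15 = 0.173112…
Arc Ed = %ΔQ / %ΔP = (-3359/9450.5) / (4.7/27.15) = -2.0531…

-2.05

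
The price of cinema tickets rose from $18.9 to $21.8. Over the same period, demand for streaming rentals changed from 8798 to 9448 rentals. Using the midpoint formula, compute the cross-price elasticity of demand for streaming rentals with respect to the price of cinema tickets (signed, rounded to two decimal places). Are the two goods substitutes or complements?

%ΔQ_{streaming rentals} = (9448 − 8798)/avg = 650/9123 = 0.071248…
%ΔP_{cinema tickets} = (21.8 − 18.9)/avg = 2.9/20.35 = 0.142506…
E_cross = (650/9123) / (2.9/20.35) = 0.4999…
E_cross > 0 ⇒ the goods are substitutes.

0.50; substitutes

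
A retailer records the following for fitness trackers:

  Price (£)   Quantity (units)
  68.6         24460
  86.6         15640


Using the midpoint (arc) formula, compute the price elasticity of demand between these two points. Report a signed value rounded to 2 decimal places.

%ΔQ = (15640 − 24460) / [(24460 + 15640)/2] = -8820/20050 = -0.439900…
%ΔP = (86.6 − 68.6) / [(68.6 + 86.6)/2] = 18/77.6 = 0.231958…
Arc Ed = %ΔQ / %ΔP = (-8820/20050) / (18/77.6) = -1.8964…

-1.90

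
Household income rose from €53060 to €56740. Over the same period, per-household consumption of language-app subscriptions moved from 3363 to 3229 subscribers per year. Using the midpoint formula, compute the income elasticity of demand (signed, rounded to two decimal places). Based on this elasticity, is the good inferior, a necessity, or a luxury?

-0.61; inferior

%ΔQ = (3229 − 3363)/[( 3363 + 3229)/2] = -134/3296 = -0.040655…
%ΔIncome = (56740 − 53060)/[( 53060 + 56740)/2] = 3680/54900 = 0.067030…
E_income = (-134/3296) / (3680/54900) = -0.6065…
E_income < 0 ⇒ inferior good.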